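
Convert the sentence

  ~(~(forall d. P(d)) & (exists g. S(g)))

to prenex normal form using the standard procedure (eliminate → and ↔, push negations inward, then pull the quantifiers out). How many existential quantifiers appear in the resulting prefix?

0

Move each ¬ inward, flipping quantifiers it crosses:
  (forall d. P(d)) | (forall g. ~S(g))
Pull the quantifiers to the front (each side's bound variable is not free in the other side):
  forall d. forall g. (P(d) | ~S(g))
The prefix is forall d forall g: 2 universal, 0 existential.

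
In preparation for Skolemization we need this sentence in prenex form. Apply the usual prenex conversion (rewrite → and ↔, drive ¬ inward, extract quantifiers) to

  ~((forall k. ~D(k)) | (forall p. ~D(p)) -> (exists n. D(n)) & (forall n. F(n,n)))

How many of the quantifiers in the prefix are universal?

3

First replace A → B with ¬A ∨ B.
  ~(~((forall k. ~D(k)) | (forall p. ~D(p))) | (exists n. D(n)) & (forall n. F(n,n)))
Move each ¬ inward, flipping quantifiers it crosses:
  ((forall k. ~D(k)) | (forall p. ~D(p))) & ((forall n. ~D(n)) | (exists n. ~F(n,n)))
Give each quantifier a distinct variable: n↦w.
  ((forall k. ~D(k)) | (forall p. ~D(p))) & ((forall n. ~D(n)) | (exists w. ~F(w,w)))
Finally move all quantifiers to the prefix:
  forall k. forall p. forall n. exists w. ((~D(k) | ~D(p)) & (~D(n) | ~F(w,w)))
The prefix is forall k forall p forall n exists w: 3 universal, 1 existential.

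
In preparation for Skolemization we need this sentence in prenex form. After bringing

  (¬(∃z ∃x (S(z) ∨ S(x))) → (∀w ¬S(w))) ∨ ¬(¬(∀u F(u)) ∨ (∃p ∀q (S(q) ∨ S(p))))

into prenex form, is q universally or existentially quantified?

Eliminate → and ↔ using ¬ and ∨.
  ¬¬(∃z ∃x (S(z) ∨ S(x))) ∨ (∀w ¬S(w)) ∨ ¬(¬(∀u F(u)) ∨ (∃p ∀q (S(q) ∨ S(p))))
Drive negations inward (¬∀x A ≡ ∃x ¬A, ¬∃x A ≡ ∀x ¬A, De Morgan for ∧/∨):
  (∃z ∃x (S(z) ∨ S(x))) ∨ (∀w ¬S(w)) ∨ (∀u F(u)) ∧ (∀p ∃q (¬S(q) ∧ ¬S(p)))
Extract every quantifier outward, since the variables are now distinct and don't occur free across branches:
  ∃z ∃x ∀w ∀u ∀p ∃q (S(z) ∨ S(x) ∨ ¬S(w) ∨ F(u) ∧ ¬S(q) ∧ ¬S(p))
The quantifier ∀q sits under an odd number of negations (counting the antecedent side of each →), so it flips to ∃q.

existential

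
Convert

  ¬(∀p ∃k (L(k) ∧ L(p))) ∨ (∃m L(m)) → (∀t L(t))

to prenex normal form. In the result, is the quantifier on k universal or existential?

Eliminate → and ↔ using ¬ and ∨.
  ¬(¬(∀p ∃k (L(k) ∧ L(p))) ∨ (∃m L(m))) ∨ (∀t L(t))
Move each ¬ inward, flipping quantifiers it crosses:
  (∀p ∃k (L(k) ∧ L(p))) ∧ (∀m ¬L(m)) ∨ (∀t L(t))
All bound variables are already distinct, so no renaming is needed.
Pull the quantifiers to the front (each side's bound variable is not free in the other side):
  ∀p ∃k ∀m ∀t (L(k) ∧ L(p) ∧ ¬L(m) ∨ L(t))
The quantifier ∃k sits under an even number of negations (counting the antecedent side of each →), so it remains existential.

existential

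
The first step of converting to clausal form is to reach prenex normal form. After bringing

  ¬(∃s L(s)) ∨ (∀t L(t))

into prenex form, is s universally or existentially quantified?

Drive negations inward (¬∀x A ≡ ∃x ¬A, ¬∃x A ≡ ∀x ¬A, De Morgan for ∧/∨):
  (∀s ¬L(s)) ∨ (∀t L(t))
All bound variables are already distinct, so no renaming is needed.
Finally move all quantifiers to the prefix:
  ∀s ∀t (¬L(s) ∨ L(t))
The quantifier ∃s sits under an odd number of negations, so it flips to ∀s.

universal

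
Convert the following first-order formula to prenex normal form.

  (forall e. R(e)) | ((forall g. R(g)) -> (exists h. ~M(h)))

forall e. exists g. exists h. (R(e) | ~R(g) | ~M(h))

Eliminate → and ↔ using ¬ and ∨.
  (forall e. R(e)) | ~(forall g. R(g)) | (exists h. ~M(h))
Drive negations inward (¬∀x A ≡ ∃x ¬A, ¬∃x A ≡ ∀x ¬A, De Morgan for ∧/∨):
  (forall e. R(e)) | (exists g. ~R(g)) | (exists h. ~M(h))
All bound variables are already distinct, so no renaming is needed.
Pull the quantifiers to the front (each side's bound variable is not free in the other side):
  forall e. exists g. exists h. (R(e) | ~R(g) | ~M(h))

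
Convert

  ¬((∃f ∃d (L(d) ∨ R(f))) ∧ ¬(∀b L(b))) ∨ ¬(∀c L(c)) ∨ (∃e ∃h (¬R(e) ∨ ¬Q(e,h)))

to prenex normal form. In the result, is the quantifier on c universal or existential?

existential

Move each ¬ inward, flipping quantifiers it crosses:
  (∀f ∀d (¬L(d) ∧ ¬R(f))) ∨ (∀b L(b)) ∨ (∃c ¬L(c)) ∨ (∃e ∃h (¬R(e) ∨ ¬Q(e,h)))
All bound variables are already distinct, so no renaming is needed.
Finally move all quantifiers to the prefix:
  ∀f ∀d ∀b ∃c ∃e ∃h (¬L(d) ∧ ¬R(f) ∨ L(b) ∨ ¬L(c) ∨ ¬R(e) ∨ ¬Q(e,h))
The quantifier ∀c sits under an odd number of negations, so it flips to ∃c.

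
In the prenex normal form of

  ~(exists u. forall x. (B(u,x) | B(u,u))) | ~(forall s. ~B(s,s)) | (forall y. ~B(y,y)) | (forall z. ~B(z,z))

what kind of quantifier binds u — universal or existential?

universal

Push ¬ through the quantifiers and connectives to reach negation normal form:
  (forall u. exists x. (~B(u,x) & ~B(u,u))) | (exists s. B(s,s)) | (forall y. ~B(y,y)) | (forall z. ~B(z,z))
Finally move all quantifiers to the prefix:
  forall u. exists x. exists s. forall y. forall z. (~B(u,x) & ~B(u,u) | B(s,s) | ~B(y,y) | ~B(z,z))
The quantifier exists u sits under an odd number of negations, so it flips to forall u.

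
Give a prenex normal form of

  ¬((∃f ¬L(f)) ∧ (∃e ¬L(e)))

Drive negations inward (¬∀x A ≡ ∃x ¬A, ¬∃x A ≡ ∀x ¬A, De Morgan for ∧/∨):
  (∀f L(f)) ∨ (∀e L(e))
All bound variables are already distinct, so no renaming is needed.
Finally move all quantifiers to the prefix:
  ∀f ∀e (L(f) ∨ L(e))

∀f ∀e (L(f) ∨ L(e))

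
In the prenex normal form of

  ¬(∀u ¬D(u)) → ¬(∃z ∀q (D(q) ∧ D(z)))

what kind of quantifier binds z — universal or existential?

First replace A → B with ¬A ∨ B.
  ¬¬(∀u ¬D(u)) ∨ ¬(∃z ∀q (D(q) ∧ D(z)))
Drive negations inward (¬∀x A ≡ ∃x ¬A, ¬∃x A ≡ ∀x ¬A, De Morgan for ∧/∨):
  (∀u ¬D(u)) ∨ (∀z ∃q (¬D(q) ∨ ¬D(z)))
All bound variables are already distinct, so no renaming is needed.
Finally move all quantifiers to the prefix:
  ∀u ∀z ∃q (¬D(u) ∨ ¬D(q) ∨ ¬D(z))
The quantifier ∃z sits under an odd number of negations (counting the antecedent side of each →), so it flips to ∀z.

universal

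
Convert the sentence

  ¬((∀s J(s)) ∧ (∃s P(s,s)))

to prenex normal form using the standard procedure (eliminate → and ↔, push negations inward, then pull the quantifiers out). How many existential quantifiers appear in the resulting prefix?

1

Push ¬ through the quantifiers and connectives to reach negation normal form:
  (∃s ¬J(s)) ∨ (∀s ¬P(s,s))
Standardize variables apart so no two quantifiers bind the same name: s↦u.
  (∃s ¬J(s)) ∨ (∀u ¬P(u,u))
Extract every quantifier outward, since the variables are now distinct and don't occur free across branches:
  ∃s ∀u (¬J(s) ∨ ¬P(u,u))
The prefix is ∃s ∀u: 1 universal, 1 existential.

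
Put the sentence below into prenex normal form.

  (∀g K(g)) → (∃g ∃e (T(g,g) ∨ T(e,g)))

First replace A → B with ¬A ∨ B.
  ¬(∀g K(g)) ∨ (∃g ∃e (T(g,g) ∨ T(e,g)))
Move each ¬ inward, flipping quantifiers it crosses:
  (∃g ¬K(g)) ∨ (∃g ∃e (T(g,g) ∨ T(e,g)))
Standardize variables apart so no two quantifiers bind the same name: g↦u.
  (∃g ¬K(g)) ∨ (∃u ∃e (T(u,u) ∨ T(e,u)))
Extract every quantifier outward, since the variables are now distinct and don't occur free across branches:
  ∃g ∃u ∃e (¬K(g) ∨ T(u,u) ∨ T(e,u))

∃g ∃u ∃e (¬K(g) ∨ T(u,u) ∨ T(e,u))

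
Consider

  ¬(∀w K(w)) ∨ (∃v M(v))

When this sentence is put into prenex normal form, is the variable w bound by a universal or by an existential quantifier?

Drive negations inward (¬∀x A ≡ ∃x ¬A, ¬∃x A ≡ ∀x ¬A, De Morgan for ∧/∨):
  (∃w ¬K(w)) ∨ (∃v M(v))
All bound variables are already distinct, so no renaming is needed.
Pull the quantifiers to the front (each side's bound variable is not free in the other side):
  ∃w ∃v (¬K(w) ∨ M(v))
The quantifier ∀w sits under an odd number of negations, so it flips to ∃w.

existential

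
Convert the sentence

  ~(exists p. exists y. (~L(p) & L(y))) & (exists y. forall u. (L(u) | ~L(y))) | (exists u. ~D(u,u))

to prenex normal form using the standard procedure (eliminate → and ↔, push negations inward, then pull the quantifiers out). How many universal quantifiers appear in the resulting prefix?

3

Push ¬ through the quantifiers and connectives to reach negation normal form:
  (forall p. forall y. (L(p) | ~L(y))) & (exists y. forall u. (L(u) | ~L(y))) | (exists u. ~D(u,u))
Standardize variables apart so no two quantifiers bind the same name: y↦z1, u↦z.
  (forall p. forall y. (L(p) | ~L(y))) & (exists z1. forall u. (L(u) | ~L(z1))) | (exists z. ~D(z,z))
Finally move all quantifiers to the prefix:
  forall p. forall y. exists z1. forall u. exists z. ((L(p) | ~L(y)) & (L(u) | ~L(z1)) | ~D(z,z))
The prefix is forall p forall y exists z1 forall u exists z: 3 universal, 2 existential.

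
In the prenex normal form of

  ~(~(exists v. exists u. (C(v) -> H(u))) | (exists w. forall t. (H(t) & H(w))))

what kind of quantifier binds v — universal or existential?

Rewrite implications/biconditionals: A → B as ¬A ∨ B.
  ~(~(exists v. exists u. (~C(v) | H(u))) | (exists w. forall t. (H(t) & H(w))))
Push ¬ through the quantifiers and connectives to reach negation normal form:
  (exists v. exists u. (~C(v) | H(u))) & (forall w. exists t. (~H(t) | ~H(w)))
All bound variables are already distinct, so no renaming is needed.
Pull the quantifiers to the front (each side's bound variable is not free in the other side):
  exists v. exists u. forall w. exists t. ((~C(v) | H(u)) & (~H(t) | ~H(w)))
The quantifier exists v sits under an even number of negations (counting the antecedent side of each →), so it remains existential.

existential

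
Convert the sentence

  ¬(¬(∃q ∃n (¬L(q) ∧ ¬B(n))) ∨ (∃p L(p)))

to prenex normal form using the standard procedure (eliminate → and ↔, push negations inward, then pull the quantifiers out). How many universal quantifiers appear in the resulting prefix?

Drive negations inward (¬∀x A ≡ ∃x ¬A, ¬∃x A ≡ ∀x ¬A, De Morgan for ∧/∨):
  (∃q ∃n (¬L(q) ∧ ¬B(n))) ∧ (∀p ¬L(p))
Extract every quantifier outward, since the variables are now distinct and don't occur free across branches:
  ∃q ∃n ∀p (¬L(q) ∧ ¬B(n) ∧ ¬L(p))
The prefix is ∃q ∃n ∀p: 1 universal, 2 existential.

1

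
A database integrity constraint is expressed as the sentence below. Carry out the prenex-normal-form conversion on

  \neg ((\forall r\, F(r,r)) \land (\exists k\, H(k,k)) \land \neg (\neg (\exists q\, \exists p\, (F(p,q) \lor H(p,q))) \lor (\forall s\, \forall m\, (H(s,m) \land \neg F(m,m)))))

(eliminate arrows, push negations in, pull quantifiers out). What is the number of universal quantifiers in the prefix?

Move each ¬ inward, flipping quantifiers it crosses:
  (\exists r\, \neg F(r,r)) \lor (\forall k\, \neg H(k,k)) \lor (\forall q\, \forall p\, (\neg F(p,q) \land \neg H(p,q))) \lor (\forall s\, \forall m\, (H(s,m) \land \neg F(m,m)))
All bound variables are already distinct, so no renaming is needed.
Extract every quantifier outward, since the variables are now distinct and don't occur free across branches:
  \exists r\, \forall k\, \forall q\, \forall p\, \forall s\, \forall m\, (\neg F(r,r) \lor \neg H(k,k) \lor \neg F(p,q) \land \neg H(p,q) \lor H(s,m) \land \neg F(m,m))
The prefix is \exists r \forall k \forall q \forall p \forall s \forall m: 5 universal, 1 existential.

5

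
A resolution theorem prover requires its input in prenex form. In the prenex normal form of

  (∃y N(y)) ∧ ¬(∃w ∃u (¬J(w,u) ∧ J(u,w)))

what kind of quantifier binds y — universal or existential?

existential

Push ¬ through the quantifiers and connectives to reach negation normal form:
  (∃y N(y)) ∧ (∀w ∀u (J(w,u) ∨ ¬J(u,w)))
Extract every quantifier outward, since the variables are now distinct and don't occur free across branches:
  ∃y ∀w ∀u (N(y) ∧ (J(w,u) ∨ ¬J(u,w)))
The quantifier ∃y sits under an even number of negations, so it remains existential.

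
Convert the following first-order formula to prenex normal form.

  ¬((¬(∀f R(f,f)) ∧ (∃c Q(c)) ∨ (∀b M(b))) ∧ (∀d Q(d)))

∀f ∀c ∃b ∃d ((R(f,f) ∨ ¬Q(c)) ∧ ¬M(b) ∨ ¬Q(d))

Push ¬ through the quantifiers and connectives to reach negation normal form:
  ((∀f R(f,f)) ∨ (∀c ¬Q(c))) ∧ (∃b ¬M(b)) ∨ (∃d ¬Q(d))
Extract every quantifier outward, since the variables are now distinct and don't occur free across branches:
  ∀f ∀c ∃b ∃d ((R(f,f) ∨ ¬Q(c)) ∧ ¬M(b) ∨ ¬Q(d))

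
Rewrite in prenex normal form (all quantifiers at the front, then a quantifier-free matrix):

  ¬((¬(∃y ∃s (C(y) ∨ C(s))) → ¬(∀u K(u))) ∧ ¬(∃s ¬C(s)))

∀y ∀s ∀u ∃a (¬C(y) ∧ ¬C(s) ∧ K(u) ∨ ¬C(a))

First replace A → B with ¬A ∨ B.
  ¬((¬¬(∃y ∃s (C(y) ∨ C(s))) ∨ ¬(∀u K(u))) ∧ ¬(∃s ¬C(s)))
Move each ¬ inward, flipping quantifiers it crosses:
  (∀y ∀s (¬C(y) ∧ ¬C(s))) ∧ (∀u K(u)) ∨ (∃s ¬C(s))
Rename bound variables to avoid capture: s↦a.
  (∀y ∀s (¬C(y) ∧ ¬C(s))) ∧ (∀u K(u)) ∨ (∃a ¬C(a))
Finally move all quantifiers to the prefix:
  ∀y ∀s ∀u ∃a (¬C(y) ∧ ¬C(s) ∧ K(u) ∨ ¬C(a))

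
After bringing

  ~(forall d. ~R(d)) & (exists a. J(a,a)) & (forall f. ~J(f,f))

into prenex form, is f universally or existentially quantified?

Push ¬ through the quantifiers and connectives to reach negation normal form:
  (exists d. R(d)) & (exists a. J(a,a)) & (forall f. ~J(f,f))
Extract every quantifier outward, since the variables are now distinct and don't occur free across branches:
  exists d. exists a. forall f. (R(d) & J(a,a) & ~J(f,f))
The quantifier forall f sits under an even number of negations, so it remains universal.

universal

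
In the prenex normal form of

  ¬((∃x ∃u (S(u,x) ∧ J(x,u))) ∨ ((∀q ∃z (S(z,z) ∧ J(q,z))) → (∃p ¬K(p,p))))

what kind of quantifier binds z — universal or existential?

existential

Rewrite implications/biconditionals: A → B as ¬A ∨ B.
  ¬((∃x ∃u (S(u,x) ∧ J(x,u))) ∨ ¬(∀q ∃z (S(z,z) ∧ J(q,z))) ∨ (∃p ¬K(p,p)))
Drive negations inward (¬∀x A ≡ ∃x ¬A, ¬∃x A ≡ ∀x ¬A, De Morgan for ∧/∨):
  (∀x ∀u (¬S(u,x) ∨ ¬J(x,u))) ∧ (∀q ∃z (S(z,z) ∧ J(q,z))) ∧ (∀p K(p,p))
Pull the quantifiers to the front (each side's bound variable is not free in the other side):
  ∀x ∀u ∀q ∃z ∀p ((¬S(u,x) ∨ ¬J(x,u)) ∧ S(z,z) ∧ J(q,z) ∧ K(p,p))
The quantifier ∃z sits under an even number of negations (counting the antecedent side of each →), so it remains existential.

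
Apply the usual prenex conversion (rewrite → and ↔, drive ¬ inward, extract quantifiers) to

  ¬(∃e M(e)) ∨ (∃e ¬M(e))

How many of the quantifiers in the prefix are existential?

Move each ¬ inward, flipping quantifiers it crosses:
  (∀e ¬M(e)) ∨ (∃e ¬M(e))
Standardize variables apart so no two quantifiers bind the same name: e↦w.
  (∀e ¬M(e)) ∨ (∃w ¬M(w))
Pull the quantifiers to the front (each side's bound variable is not free in the other side):
  ∀e ∃w (¬M(e) ∨ ¬M(w))
The prefix is ∀e ∃w: 1 universal, 1 existential.

1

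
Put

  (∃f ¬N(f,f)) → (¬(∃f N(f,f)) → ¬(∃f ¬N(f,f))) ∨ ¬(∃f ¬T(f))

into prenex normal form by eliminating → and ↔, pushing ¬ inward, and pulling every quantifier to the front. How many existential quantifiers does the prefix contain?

1

Eliminate → and ↔ using ¬ and ∨.
  ¬(∃f ¬N(f,f)) ∨ ¬¬(∃f N(f,f)) ∨ ¬(∃f ¬N(f,f)) ∨ ¬(∃f ¬T(f))
Drive negations inward (¬∀x A ≡ ∃x ¬A, ¬∃x A ≡ ∀x ¬A, De Morgan for ∧/∨):
  (∀f N(f,f)) ∨ (∃f N(f,f)) ∨ (∀f N(f,f)) ∨ (∀f T(f))
Give each quantifier a distinct variable: f↦z, f↦u1, f↦y.
  (∀f N(f,f)) ∨ (∃z N(z,z)) ∨ (∀u1 N(u1,u1)) ∨ (∀y T(y))
Pull the quantifiers to the front (each side's bound variable is not free in the other side):
  ∀f ∃z ∀u1 ∀y (N(f,f) ∨ N(z,z) ∨ N(u1,u1) ∨ T(y))
The prefix is ∀f ∃z ∀u1 ∀y: 3 universal, 1 existential.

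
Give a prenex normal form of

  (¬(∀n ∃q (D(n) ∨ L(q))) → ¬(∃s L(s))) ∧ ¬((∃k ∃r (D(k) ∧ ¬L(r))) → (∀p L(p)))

Eliminate → and ↔ using ¬ and ∨.
  (¬¬(∀n ∃q (D(n) ∨ L(q))) ∨ ¬(∃s L(s))) ∧ ¬(¬(∃k ∃r (D(k) ∧ ¬L(r))) ∨ (∀p L(p)))
Drive negations inward (¬∀x A ≡ ∃x ¬A, ¬∃x A ≡ ∀x ¬A, De Morgan for ∧/∨):
  ((∀n ∃q (D(n) ∨ L(q))) ∨ (∀s ¬L(s))) ∧ (∃k ∃r (D(k) ∧ ¬L(r))) ∧ (∃p ¬L(p))
All bound variables are already distinct, so no renaming is needed.
Finally move all quantifiers to the prefix:
  ∀n ∃q ∀s ∃k ∃r ∃p ((D(n) ∨ L(q) ∨ ¬L(s)) ∧ D(k) ∧ ¬L(r) ∧ ¬L(p))

∀n ∃q ∀s ∃k ∃r ∃p ((D(n) ∨ L(q) ∨ ¬L(s)) ∧ D(k) ∧ ¬L(r) ∧ ¬L(p))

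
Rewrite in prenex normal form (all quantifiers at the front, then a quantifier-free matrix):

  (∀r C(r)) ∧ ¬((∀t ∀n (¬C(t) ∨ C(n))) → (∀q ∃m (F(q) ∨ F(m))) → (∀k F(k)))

Eliminate → and ↔ using ¬ and ∨.
  (∀r C(r)) ∧ ¬(¬(∀t ∀n (¬C(t) ∨ C(n))) ∨ ¬(∀q ∃m (F(q) ∨ F(m))) ∨ (∀k F(k)))
Push ¬ through the quantifiers and connectives to reach negation normal form:
  (∀r C(r)) ∧ (∀t ∀n (¬C(t) ∨ C(n))) ∧ (∀q ∃m (F(q) ∨ F(m))) ∧ (∃k ¬F(k))
All bound variables are already distinct, so no renaming is needed.
Pull the quantifiers to the front (each side's bound variable is not free in the other side):
  ∀r ∀t ∀n ∀q ∃m ∃k (C(r) ∧ (¬C(t) ∨ C(n)) ∧ (F(q) ∨ F(m)) ∧ ¬F(k))

∀r ∀t ∀n ∀q ∃m ∃k (C(r) ∧ (¬C(t) ∨ C(n)) ∧ (F(q) ∨ F(m)) ∧ ¬F(k))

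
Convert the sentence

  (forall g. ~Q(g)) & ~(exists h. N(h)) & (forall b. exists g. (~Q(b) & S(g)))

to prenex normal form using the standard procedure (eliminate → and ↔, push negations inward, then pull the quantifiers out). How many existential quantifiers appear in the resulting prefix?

Push ¬ through the quantifiers and connectives to reach negation normal form:
  (forall g. ~Q(g)) & (forall h. ~N(h)) & (forall b. exists g. (~Q(b) & S(g)))
Rename bound variables to avoid capture: g↦z.
  (forall g. ~Q(g)) & (forall h. ~N(h)) & (forall b. exists z. (~Q(b) & S(z)))
Finally move all quantifiers to the prefix:
  forall g. forall h. forall b. exists z. (~Q(g) & ~N(h) & ~Q(b) & S(z))
The prefix is forall g forall h forall b exists z: 3 universal, 1 existential.

1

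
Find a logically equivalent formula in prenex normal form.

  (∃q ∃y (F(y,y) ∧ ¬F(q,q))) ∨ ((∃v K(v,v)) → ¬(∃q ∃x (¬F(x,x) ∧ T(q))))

∃q ∃y ∀v ∀r ∀x (F(y,y) ∧ ¬F(q,q) ∨ ¬K(v,v) ∨ F(x,x) ∨ ¬T(r))

First replace A → B with ¬A ∨ B.
  (∃q ∃y (F(y,y) ∧ ¬F(q,q))) ∨ ¬(∃v K(v,v)) ∨ ¬(∃q ∃x (¬F(x,x) ∧ T(q)))
Push ¬ through the quantifiers and connectives to reach negation normal form:
  (∃q ∃y (F(y,y) ∧ ¬F(q,q))) ∨ (∀v ¬K(v,v)) ∨ (∀q ∀x (F(x,x) ∨ ¬T(q)))
Standardize variables apart so no two quantifiers bind the same name: q↦r.
  (∃q ∃y (F(y,y) ∧ ¬F(q,q))) ∨ (∀v ¬K(v,v)) ∨ (∀r ∀x (F(x,x) ∨ ¬T(r)))
Finally move all quantifiers to the prefix:
  ∃q ∃y ∀v ∀r ∀x (F(y,y) ∧ ¬F(q,q) ∨ ¬K(v,v) ∨ F(x,x) ∨ ¬T(r))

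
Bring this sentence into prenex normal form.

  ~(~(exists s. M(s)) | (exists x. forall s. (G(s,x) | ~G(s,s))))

exists s. forall x. exists x1. (M(s) & ~G(x1,x) & G(x1,x1))

Push ¬ through the quantifiers and connectives to reach negation normal form:
  (exists s. M(s)) & (forall x. exists s. (~G(s,x) & G(s,s)))
Give each quantifier a distinct variable: s↦x1.
  (exists s. M(s)) & (forall x. exists x1. (~G(x1,x) & G(x1,x1)))
Finally move all quantifiers to the prefix:
  exists s. forall x. exists x1. (M(s) & ~G(x1,x) & G(x1,x1))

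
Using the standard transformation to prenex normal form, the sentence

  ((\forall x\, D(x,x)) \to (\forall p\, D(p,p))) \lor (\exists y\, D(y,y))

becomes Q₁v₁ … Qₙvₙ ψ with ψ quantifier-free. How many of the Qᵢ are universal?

1

First replace A → B with ¬A ∨ B.
  \neg (\forall x\, D(x,x)) \lor (\forall p\, D(p,p)) \lor (\exists y\, D(y,y))
Drive negations inward (¬∀x A ≡ ∃x ¬A, ¬∃x A ≡ ∀x ¬A, De Morgan for ∧/∨):
  (\exists x\, \neg D(x,x)) \lor (\forall p\, D(p,p)) \lor (\exists y\, D(y,y))
All bound variables are already distinct, so no renaming is needed.
Pull the quantifiers to the front (each side's bound variable is not free in the other side):
  \exists x\, \forall p\, \exists y\, (\neg D(x,x) \lor D(p,p) \lor D(y,y))
The prefix is \exists x \forall p \exists y: 1 universal, 2 existential.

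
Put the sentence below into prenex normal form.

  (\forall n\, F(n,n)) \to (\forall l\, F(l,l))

First replace A → B with ¬A ∨ B.
  \neg (\forall n\, F(n,n)) \lor (\forall l\, F(l,l))
Drive negations inward (¬∀x A ≡ ∃x ¬A, ¬∃x A ≡ ∀x ¬A, De Morgan for ∧/∨):
  (\exists n\, \neg F(n,n)) \lor (\forall l\, F(l,l))
Pull the quantifiers to the front (each side's bound variable is not free in the other side):
  \exists n\, \forall l\, (\neg F(n,n) \lor F(l,l))

\exists n\, \forall l\, (\neg F(n,n) \lor F(l,l))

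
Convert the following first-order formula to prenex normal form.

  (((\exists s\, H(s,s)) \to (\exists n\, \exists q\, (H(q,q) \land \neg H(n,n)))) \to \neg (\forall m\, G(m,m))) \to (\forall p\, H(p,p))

\forall s\, \exists n\, \exists q\, \forall m\, \forall p\, ((\neg H(s,s) \lor H(q,q) \land \neg H(n,n)) \land G(m,m) \lor H(p,p))

Rewrite implications/biconditionals: A → B as ¬A ∨ B.
  \neg (\neg (\neg (\exists s\, H(s,s)) \lor (\exists n\, \exists q\, (H(q,q) \land \neg H(n,n)))) \lor \neg (\forall m\, G(m,m))) \lor (\forall p\, H(p,p))
Drive negations inward (¬∀x A ≡ ∃x ¬A, ¬∃x A ≡ ∀x ¬A, De Morgan for ∧/∨):
  ((\forall s\, \neg H(s,s)) \lor (\exists n\, \exists q\, (H(q,q) \land \neg H(n,n)))) \land (\forall m\, G(m,m)) \lor (\forall p\, H(p,p))
All bound variables are already distinct, so no renaming is needed.
Extract every quantifier outward, since the variables are now distinct and don't occur free across branches:
  \forall s\, \exists n\, \exists q\, \forall m\, \forall p\, ((\neg H(s,s) \lor H(q,q) \land \neg H(n,n)) \land G(m,m) \lor H(p,p))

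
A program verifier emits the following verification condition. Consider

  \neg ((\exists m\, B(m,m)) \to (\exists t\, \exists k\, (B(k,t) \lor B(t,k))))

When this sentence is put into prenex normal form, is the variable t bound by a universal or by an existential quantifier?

Eliminate → and ↔ using ¬ and ∨.
  \neg (\neg (\exists m\, B(m,m)) \lor (\exists t\, \exists k\, (B(k,t) \lor B(t,k))))
Move each ¬ inward, flipping quantifiers it crosses:
  (\exists m\, B(m,m)) \land (\forall t\, \forall k\, (\neg B(k,t) \land \neg B(t,k)))
Extract every quantifier outward, since the variables are now distinct and don't occur free across branches:
  \exists m\, \forall t\, \forall k\, (B(m,m) \land \neg B(k,t) \land \neg B(t,k))
The quantifier \exists t sits under an odd number of negations (counting the antecedent side of each →), so it flips to \forall t.

universal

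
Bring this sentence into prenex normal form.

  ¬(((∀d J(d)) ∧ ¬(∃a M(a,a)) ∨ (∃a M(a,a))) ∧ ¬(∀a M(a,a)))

∃d ∃a ∀s ∀y1 ((¬J(d) ∨ M(a,a)) ∧ ¬M(s,s) ∨ M(y1,y1))

Push ¬ through the quantifiers and connectives to reach negation normal form:
  ((∃d ¬J(d)) ∨ (∃a M(a,a))) ∧ (∀a ¬M(a,a)) ∨ (∀a M(a,a))
Rename bound variables to avoid capture: a↦s, a↦y1.
  ((∃d ¬J(d)) ∨ (∃a M(a,a))) ∧ (∀s ¬M(s,s)) ∨ (∀y1 M(y1,y1))
Extract every quantifier outward, since the variables are now distinct and don't occur free across branches:
  ∃d ∃a ∀s ∀y1 ((¬J(d) ∨ M(a,a)) ∧ ¬M(s,s) ∨ M(y1,y1))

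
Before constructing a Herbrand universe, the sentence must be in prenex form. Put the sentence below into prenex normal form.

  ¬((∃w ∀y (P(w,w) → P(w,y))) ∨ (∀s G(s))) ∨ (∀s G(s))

∀w ∃y ∃s ∀t (P(w,w) ∧ ¬P(w,y) ∧ ¬G(s) ∨ G(t))

First replace A → B with ¬A ∨ B.
  ¬((∃w ∀y (¬P(w,w) ∨ P(w,y))) ∨ (∀s G(s))) ∨ (∀s G(s))
Push ¬ through the quantifiers and connectives to reach negation normal form:
  (∀w ∃y (P(w,w) ∧ ¬P(w,y))) ∧ (∃s ¬G(s)) ∨ (∀s G(s))
Rename bound variables to avoid capture: s↦t.
  (∀w ∃y (P(w,w) ∧ ¬P(w,y))) ∧ (∃s ¬G(s)) ∨ (∀t G(t))
Finally move all quantifiers to the prefix:
  ∀w ∃y ∃s ∀t (P(w,w) ∧ ¬P(w,y) ∧ ¬G(s) ∨ G(t))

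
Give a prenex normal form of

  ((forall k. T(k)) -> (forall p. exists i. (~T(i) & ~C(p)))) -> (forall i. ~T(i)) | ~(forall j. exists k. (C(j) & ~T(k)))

Eliminate → and ↔ using ¬ and ∨.
  ~(~(forall k. T(k)) | (forall p. exists i. (~T(i) & ~C(p)))) | (forall i. ~T(i)) | ~(forall j. exists k. (C(j) & ~T(k)))
Drive negations inward (¬∀x A ≡ ∃x ¬A, ¬∃x A ≡ ∀x ¬A, De Morgan for ∧/∨):
  (forall k. T(k)) & (exists p. forall i. (T(i) | C(p))) | (forall i. ~T(i)) | (exists j. forall k. (~C(j) | T(k)))
Rename bound variables to avoid capture: i↦u, k↦v1.
  (forall k. T(k)) & (exists p. forall i. (T(i) | C(p))) | (forall u. ~T(u)) | (exists j. forall v1. (~C(j) | T(v1)))
Extract every quantifier outward, since the variables are now distinct and don't occur free across branches:
  forall k. exists p. forall i. forall u. exists j. forall v1. (T(k) & (T(i) | C(p)) | ~T(u) | ~C(j) | T(v1))

forall k. exists p. forall i. forall u. exists j. forall v1. (T(k) & (T(i) | C(p)) | ~T(u) | ~C(j) | T(v1))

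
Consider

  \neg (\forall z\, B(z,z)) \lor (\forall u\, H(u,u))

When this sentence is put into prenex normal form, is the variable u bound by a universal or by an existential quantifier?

Push ¬ through the quantifiers and connectives to reach negation normal form:
  (\exists z\, \neg B(z,z)) \lor (\forall u\, H(u,u))
All bound variables are already distinct, so no renaming is needed.
Pull the quantifiers to the front (each side's bound variable is not free in the other side):
  \exists z\, \forall u\, (\neg B(z,z) \lor H(u,u))
The quantifier \forall u sits under an even number of negations, so it remains universal.

universal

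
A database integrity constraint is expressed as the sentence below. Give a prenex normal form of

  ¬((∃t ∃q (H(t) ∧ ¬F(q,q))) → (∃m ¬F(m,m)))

∃t ∃q ∀m (H(t) ∧ ¬F(q,q) ∧ F(m,m))

First replace A → B with ¬A ∨ B.
  ¬(¬(∃t ∃q (H(t) ∧ ¬F(q,q))) ∨ (∃m ¬F(m,m)))
Drive negations inward (¬∀x A ≡ ∃x ¬A, ¬∃x A ≡ ∀x ¬A, De Morgan for ∧/∨):
  (∃t ∃q (H(t) ∧ ¬F(q,q))) ∧ (∀m F(m,m))
Pull the quantifiers to the front (each side's bound variable is not free in the other side):
  ∃t ∃q ∀m (H(t) ∧ ¬F(q,q) ∧ F(m,m))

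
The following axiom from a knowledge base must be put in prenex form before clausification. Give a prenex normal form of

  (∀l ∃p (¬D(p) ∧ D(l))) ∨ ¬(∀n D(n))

Drive negations inward (¬∀x A ≡ ∃x ¬A, ¬∃x A ≡ ∀x ¬A, De Morgan for ∧/∨):
  (∀l ∃p (¬D(p) ∧ D(l))) ∨ (∃n ¬D(n))
Pull the quantifiers to the front (each side's bound variable is not free in the other side):
  ∀l ∃p ∃n (¬D(p) ∧ D(l) ∨ ¬D(n))

∀l ∃p ∃n (¬D(p) ∧ D(l) ∨ ¬D(n))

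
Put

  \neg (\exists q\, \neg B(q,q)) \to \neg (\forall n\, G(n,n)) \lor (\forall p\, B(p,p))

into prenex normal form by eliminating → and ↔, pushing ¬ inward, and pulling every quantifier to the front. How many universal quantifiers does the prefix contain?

1

Rewrite implications/biconditionals: A → B as ¬A ∨ B.
  \neg \neg (\exists q\, \neg B(q,q)) \lor \neg (\forall n\, G(n,n)) \lor (\forall p\, B(p,p))
Move each ¬ inward, flipping quantifiers it crosses:
  (\exists q\, \neg B(q,q)) \lor (\exists n\, \neg G(n,n)) \lor (\forall p\, B(p,p))
All bound variables are already distinct, so no renaming is needed.
Finally move all quantifiers to the prefix:
  \exists q\, \exists n\, \forall p\, (\neg B(q,q) \lor \neg G(n,n) \lor B(p,p))
The prefix is \exists q \exists n \forall p: 1 universal, 2 existential.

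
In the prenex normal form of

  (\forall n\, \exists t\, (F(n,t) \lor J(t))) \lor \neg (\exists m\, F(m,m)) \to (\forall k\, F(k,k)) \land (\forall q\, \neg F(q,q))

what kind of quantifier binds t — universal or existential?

Eliminate → and ↔ using ¬ and ∨.
  \neg ((\forall n\, \exists t\, (F(n,t) \lor J(t))) \lor \neg (\exists m\, F(m,m))) \lor (\forall k\, F(k,k)) \land (\forall q\, \neg F(q,q))
Drive negations inward (¬∀x A ≡ ∃x ¬A, ¬∃x A ≡ ∀x ¬A, De Morgan for ∧/∨):
  (\exists n\, \forall t\, (\neg F(n,t) \land \neg J(t))) \land (\exists m\, F(m,m)) \lor (\forall k\, F(k,k)) \land (\forall q\, \neg F(q,q))
All bound variables are already distinct, so no renaming is needed.
Pull the quantifiers to the front (each side's bound variable is not free in the other side):
  \exists n\, \forall t\, \exists m\, \forall k\, \forall q\, (\neg F(n,t) \land \neg J(t) \land F(m,m) \lor F(k,k) \land \neg F(q,q))
The quantifier \exists t sits under an odd number of negations (counting the antecedent side of each →), so it flips to \forall t.

universal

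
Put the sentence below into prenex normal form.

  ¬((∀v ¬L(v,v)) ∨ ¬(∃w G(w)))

∃v ∃w (L(v,v) ∧ G(w))

Move each ¬ inward, flipping quantifiers it crosses:
  (∃v L(v,v)) ∧ (∃w G(w))
Pull the quantifiers to the front (each side's bound variable is not free in the other side):
  ∃v ∃w (L(v,v) ∧ G(w))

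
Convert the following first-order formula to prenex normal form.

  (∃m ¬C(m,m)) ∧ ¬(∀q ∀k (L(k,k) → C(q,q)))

∃m ∃q ∃k (¬C(m,m) ∧ L(k,k) ∧ ¬C(q,q))

Rewrite implications/biconditionals: A → B as ¬A ∨ B.
  (∃m ¬C(m,m)) ∧ ¬(∀q ∀k (¬L(k,k) ∨ C(q,q)))
Move each ¬ inward, flipping quantifiers it crosses:
  (∃m ¬C(m,m)) ∧ (∃q ∃k (L(k,k) ∧ ¬C(q,q)))
All bound variables are already distinct, so no renaming is needed.
Extract every quantifier outward, since the variables are now distinct and don't occur free across branches:
  ∃m ∃q ∃k (¬C(m,m) ∧ L(k,k) ∧ ¬C(q,q))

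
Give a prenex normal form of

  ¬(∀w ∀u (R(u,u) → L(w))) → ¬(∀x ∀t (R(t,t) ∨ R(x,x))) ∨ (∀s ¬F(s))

First replace A → B with ¬A ∨ B.
  ¬¬(∀w ∀u (¬R(u,u) ∨ L(w))) ∨ ¬(∀x ∀t (R(t,t) ∨ R(x,x))) ∨ (∀s ¬F(s))
Move each ¬ inward, flipping quantifiers it crosses:
  (∀w ∀u (¬R(u,u) ∨ L(w))) ∨ (∃x ∃t (¬R(t,t) ∧ ¬R(x,x))) ∨ (∀s ¬F(s))
All bound variables are already distinct, so no renaming is needed.
Extract every quantifier outward, since the variables are now distinct and don't occur free across branches:
  ∀w ∀u ∃x ∃t ∀s (¬R(u,u) ∨ L(w) ∨ ¬R(t,t) ∧ ¬R(x,x) ∨ ¬F(s))

∀w ∀u ∃x ∃t ∀s (¬R(u,u) ∨ L(w) ∨ ¬R(t,t) ∧ ¬R(x,x) ∨ ¬F(s))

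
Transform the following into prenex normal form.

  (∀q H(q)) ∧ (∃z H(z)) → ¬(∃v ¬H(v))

∃q ∀z ∀v (¬H(q) ∨ ¬H(z) ∨ H(v))

First replace A → B with ¬A ∨ B.
  ¬((∀q H(q)) ∧ (∃z H(z))) ∨ ¬(∃v ¬H(v))
Drive negations inward (¬∀x A ≡ ∃x ¬A, ¬∃x A ≡ ∀x ¬A, De Morgan for ∧/∨):
  (∃q ¬H(q)) ∨ (∀z ¬H(z)) ∨ (∀v H(v))
All bound variables are already distinct, so no renaming is needed.
Pull the quantifiers to the front (each side's bound variable is not free in the other side):
  ∃q ∀z ∀v (¬H(q) ∨ ¬H(z) ∨ H(v))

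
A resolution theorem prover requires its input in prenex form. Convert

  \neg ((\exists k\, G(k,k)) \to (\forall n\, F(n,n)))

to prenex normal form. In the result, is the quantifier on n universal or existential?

existential

First replace A → B with ¬A ∨ B.
  \neg (\neg (\exists k\, G(k,k)) \lor (\forall n\, F(n,n)))
Drive negations inward (¬∀x A ≡ ∃x ¬A, ¬∃x A ≡ ∀x ¬A, De Morgan for ∧/∨):
  (\exists k\, G(k,k)) \land (\exists n\, \neg F(n,n))
Extract every quantifier outward, since the variables are now distinct and don't occur free across branches:
  \exists k\, \exists n\, (G(k,k) \land \neg F(n,n))
The quantifier \forall n sits under an odd number of negations (counting the antecedent side of each →), so it flips to \exists n.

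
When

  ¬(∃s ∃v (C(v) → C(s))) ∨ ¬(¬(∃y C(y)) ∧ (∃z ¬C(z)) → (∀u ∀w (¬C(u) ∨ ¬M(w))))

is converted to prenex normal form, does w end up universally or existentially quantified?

First replace A → B with ¬A ∨ B.
  ¬(∃s ∃v (¬C(v) ∨ C(s))) ∨ ¬(¬(¬(∃y C(y)) ∧ (∃z ¬C(z))) ∨ (∀u ∀w (¬C(u) ∨ ¬M(w))))
Push ¬ through the quantifiers and connectives to reach negation normal form:
  (∀s ∀v (C(v) ∧ ¬C(s))) ∨ (∀y ¬C(y)) ∧ (∃z ¬C(z)) ∧ (∃u ∃w (C(u) ∧ M(w)))
All bound variables are already distinct, so no renaming is needed.
Finally move all quantifiers to the prefix:
  ∀s ∀v ∀y ∃z ∃u ∃w (C(v) ∧ ¬C(s) ∨ ¬C(y) ∧ ¬C(z) ∧ C(u) ∧ M(w))
The quantifier ∀w sits under an odd number of negations (counting the antecedent side of each →), so it flips to ∃w.

existential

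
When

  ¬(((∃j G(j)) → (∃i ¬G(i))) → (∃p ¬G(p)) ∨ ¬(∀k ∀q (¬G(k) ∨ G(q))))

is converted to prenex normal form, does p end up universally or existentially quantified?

Rewrite implications/biconditionals: A → B as ¬A ∨ B.
  ¬(¬(¬(∃j G(j)) ∨ (∃i ¬G(i))) ∨ (∃p ¬G(p)) ∨ ¬(∀k ∀q (¬G(k) ∨ G(q))))
Push ¬ through the quantifiers and connectives to reach negation normal form:
  ((∀j ¬G(j)) ∨ (∃i ¬G(i))) ∧ (∀p G(p)) ∧ (∀k ∀q (¬G(k) ∨ G(q)))
Pull the quantifiers to the front (each side's bound variable is not free in the other side):
  ∀j ∃i ∀p ∀k ∀q ((¬G(j) ∨ ¬G(i)) ∧ G(p) ∧ (¬G(k) ∨ G(q)))
The quantifier ∃p sits under an odd number of negations (counting the antecedent side of each →), so it flips to ∀p.

universal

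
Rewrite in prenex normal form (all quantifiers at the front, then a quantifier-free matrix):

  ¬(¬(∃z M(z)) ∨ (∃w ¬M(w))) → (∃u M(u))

Eliminate → and ↔ using ¬ and ∨.
  ¬¬(¬(∃z M(z)) ∨ (∃w ¬M(w))) ∨ (∃u M(u))
Drive negations inward (¬∀x A ≡ ∃x ¬A, ¬∃x A ≡ ∀x ¬A, De Morgan for ∧/∨):
  (∀z ¬M(z)) ∨ (∃w ¬M(w)) ∨ (∃u M(u))
All bound variables are already distinct, so no renaming is needed.
Extract every quantifier outward, since the variables are now distinct and don't occur free across branches:
  ∀z ∃w ∃u (¬M(z) ∨ ¬M(w) ∨ M(u))

∀z ∃w ∃u (¬M(z) ∨ ¬M(w) ∨ M(u))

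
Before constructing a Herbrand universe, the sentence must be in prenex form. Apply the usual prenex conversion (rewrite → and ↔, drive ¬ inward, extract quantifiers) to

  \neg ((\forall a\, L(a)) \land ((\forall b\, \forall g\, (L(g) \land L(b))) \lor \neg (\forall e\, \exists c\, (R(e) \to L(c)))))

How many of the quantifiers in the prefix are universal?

First replace A → B with ¬A ∨ B.
  \neg ((\forall a\, L(a)) \land ((\forall b\, \forall g\, (L(g) \land L(b))) \lor \neg (\forall e\, \exists c\, (\neg R(e) \lor L(c)))))
Drive negations inward (¬∀x A ≡ ∃x ¬A, ¬∃x A ≡ ∀x ¬A, De Morgan for ∧/∨):
  (\exists a\, \neg L(a)) \lor (\exists b\, \exists g\, (\neg L(g) \lor \neg L(b))) \land (\forall e\, \exists c\, (\neg R(e) \lor L(c)))
Finally move all quantifiers to the prefix:
  \exists a\, \exists b\, \exists g\, \forall e\, \exists c\, (\neg L(a) \lor (\neg L(g) \lor \neg L(b)) \land (\neg R(e) \lor L(c)))
The prefix is \exists a \exists b \exists g \forall e \exists c: 1 universal, 4 existential.

1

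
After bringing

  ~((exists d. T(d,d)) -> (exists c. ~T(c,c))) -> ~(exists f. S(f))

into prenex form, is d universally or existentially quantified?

universal

First replace A → B with ¬A ∨ B.
  ~~(~(exists d. T(d,d)) | (exists c. ~T(c,c))) | ~(exists f. S(f))
Move each ¬ inward, flipping quantifiers it crosses:
  (forall d. ~T(d,d)) | (exists c. ~T(c,c)) | (forall f. ~S(f))
All bound variables are already distinct, so no renaming is needed.
Finally move all quantifiers to the prefix:
  forall d. exists c. forall f. (~T(d,d) | ~T(c,c) | ~S(f))
The quantifier exists d sits under an odd number of negations (counting the antecedent side of each →), so it flips to forall d.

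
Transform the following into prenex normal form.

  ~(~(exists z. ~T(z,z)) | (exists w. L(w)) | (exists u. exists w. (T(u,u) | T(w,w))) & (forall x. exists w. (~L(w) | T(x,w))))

exists z. forall w. forall u. forall y. exists x. forall z1. (~T(z,z) & ~L(w) & (~T(u,u) & ~T(y,y) | L(z1) & ~T(x,z1)))

Push ¬ through the quantifiers and connectives to reach negation normal form:
  (exists z. ~T(z,z)) & (forall w. ~L(w)) & ((forall u. forall w. (~T(u,u) & ~T(w,w))) | (exists x. forall w. (L(w) & ~T(x,w))))
Standardize variables apart so no two quantifiers bind the same name: w↦y, w↦z1.
  (exists z. ~T(z,z)) & (forall w. ~L(w)) & ((forall u. forall y. (~T(u,u) & ~T(y,y))) | (exists x. forall z1. (L(z1) & ~T(x,z1))))
Finally move all quantifiers to the prefix:
  exists z. forall w. forall u. forall y. exists x. forall z1. (~T(z,z) & ~L(w) & (~T(u,u) & ~T(y,y) | L(z1) & ~T(x,z1)))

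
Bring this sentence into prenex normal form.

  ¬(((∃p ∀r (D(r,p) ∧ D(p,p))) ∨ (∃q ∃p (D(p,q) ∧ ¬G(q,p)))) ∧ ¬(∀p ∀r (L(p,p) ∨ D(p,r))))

Move each ¬ inward, flipping quantifiers it crosses:
  (∀p ∃r (¬D(r,p) ∨ ¬D(p,p))) ∧ (∀q ∀p (¬D(p,q) ∨ G(q,p))) ∨ (∀p ∀r (L(p,p) ∨ D(p,r)))
Standardize variables apart so no two quantifiers bind the same name: p↦c, p↦x1, r↦w.
  (∀p ∃r (¬D(r,p) ∨ ¬D(p,p))) ∧ (∀q ∀c (¬D(c,q) ∨ G(q,c))) ∨ (∀x1 ∀w (L(x1,x1) ∨ D(x1,w)))
Pull the quantifiers to the front (each side's bound variable is not free in the other side):
  ∀p ∃r ∀q ∀c ∀x1 ∀w ((¬D(r,p) ∨ ¬D(p,p)) ∧ (¬D(c,q) ∨ G(q,c)) ∨ L(x1,x1) ∨ D(x1,w))

∀p ∃r ∀q ∀c ∀x1 ∀w ((¬D(r,p) ∨ ¬D(p,p)) ∧ (¬D(c,q) ∨ G(q,c)) ∨ L(x1,x1) ∨ D(x1,w))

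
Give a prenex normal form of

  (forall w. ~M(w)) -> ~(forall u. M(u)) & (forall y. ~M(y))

exists w. exists u. forall y. (M(w) | ~M(u) & ~M(y))

Eliminate → and ↔ using ¬ and ∨.
  ~(forall w. ~M(w)) | ~(forall u. M(u)) & (forall y. ~M(y))
Drive negations inward (¬∀x A ≡ ∃x ¬A, ¬∃x A ≡ ∀x ¬A, De Morgan for ∧/∨):
  (exists w. M(w)) | (exists u. ~M(u)) & (forall y. ~M(y))
Finally move all quantifiers to the prefix:
  exists w. exists u. forall y. (M(w) | ~M(u) & ~M(y))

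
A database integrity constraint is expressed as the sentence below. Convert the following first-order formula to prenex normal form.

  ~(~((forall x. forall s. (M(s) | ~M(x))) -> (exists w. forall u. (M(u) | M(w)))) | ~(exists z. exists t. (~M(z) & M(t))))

Rewrite implications/biconditionals: A → B as ¬A ∨ B.
  ~(~(~(forall x. forall s. (M(s) | ~M(x))) | (exists w. forall u. (M(u) | M(w)))) | ~(exists z. exists t. (~M(z) & M(t))))
Push ¬ through the quantifiers and connectives to reach negation normal form:
  ((exists x. exists s. (~M(s) & M(x))) | (exists w. forall u. (M(u) | M(w)))) & (exists z. exists t. (~M(z) & M(t)))
All bound variables are already distinct, so no renaming is needed.
Extract every quantifier outward, since the variables are now distinct and don't occur free across branches:
  exists x. exists s. exists w. forall u. exists z. exists t. ((~M(s) & M(x) | M(u) | M(w)) & ~M(z) & M(t))

exists x. exists s. exists w. forall u. exists z. exists t. ((~M(s) & M(x) | M(u) | M(w)) & ~M(z) & M(t))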